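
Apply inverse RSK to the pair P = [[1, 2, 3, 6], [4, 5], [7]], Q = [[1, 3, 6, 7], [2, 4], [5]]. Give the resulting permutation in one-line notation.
4 1 7 5 2 3 6

Reverse the RSK construction: for i from n down to 1, find the cell of Q containing i, remove the entry at that cell from P, and reverse-bump it up through P; the value ejected from row 1 is w(i).

Step i=7: Q has 7 at row 1, column 4; remove that cell from P, ejecting 6. So w(7) = 6. P is now [[1, 2, 3], [4, 5], [7]].
Step i=6: Q has 6 at row 1, column 3; remove that cell from P, ejecting 3. So w(6) = 3. P is now [[1, 2], [4, 5], [7]].
Step i=5: Q has 5 at row 3, column 1; remove 7 from row 3 of P and reverse-bump: 7 enters row 2 and ejects 5; 5 enters row 1 and ejects 2. So w(5) = 2. P is now [[1, 5], [4, 7]].
Step i=4: Q has 4 at row 2, column 2; remove 7 from row 2 of P and reverse-bump: 7 enters row 1 and ejects 5. So w(4) = 5. P is now [[1, 7], [4]].
Step i=3: Q has 3 at row 1, column 2; remove that cell from P, ejecting 7. So w(3) = 7. P is now [[1], [4]].
Step i=2: Q has 2 at row 2, column 1; remove 4 from row 2 of P and reverse-bump: 4 enters row 1 and ejects 1. So w(2) = 1. P is now [[4]].
Step i=1: Q has 1 at row 1, column 1; remove that cell from P, ejecting 4. So w(1) = 4. P is now [].

So w = 4 1 7 5 2 3 6.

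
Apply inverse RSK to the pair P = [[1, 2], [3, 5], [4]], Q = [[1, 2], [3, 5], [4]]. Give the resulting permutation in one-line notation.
Reverse the RSK construction: for i from n down to 1, find the cell of Q containing i, remove the entry at that cell from P, and reverse-bump it up through P; the value ejected from row 1 is w(i).

Step i=5: Q has 5 at row 2, column 2; remove 5 from row 2 of P and reverse-bump: 5 enters row 1 and ejects 2. So w(5) = 2. P is now [[1, 5], [3], [4]].
Step i=4: Q has 4 at row 3, column 1; remove 4 from row 3 of P and reverse-bump: 4 enters row 2 and ejects 3; 3 enters row 1 and ejects 1. So w(4) = 1. P is now [[3, 5], [4]].
Step i=3: Q has 3 at row 2, column 1; remove 4 from row 2 of P and reverse-bump: 4 enters row 1 and ejects 3. So w(3) = 3. P is now [[4, 5]].
Step i=2: Q has 2 at row 1, column 2; remove that cell from P, ejecting 5. So w(2) = 5. P is now [[4]].
Step i=1: Q has 1 at row 1, column 1; remove that cell from P, ejecting 4. So w(1) = 4. P is now [].

So w = 4 5 3 1 2.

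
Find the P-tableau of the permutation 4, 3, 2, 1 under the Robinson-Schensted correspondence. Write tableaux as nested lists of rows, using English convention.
After inserting 4: P = [[4]].
After inserting 3: P = [[3], [4]].
After inserting 2: P = [[2], [3], [4]].
After inserting 1: P = [[1], [2], [3], [4]].

So P = [[1], [2], [3], [4]].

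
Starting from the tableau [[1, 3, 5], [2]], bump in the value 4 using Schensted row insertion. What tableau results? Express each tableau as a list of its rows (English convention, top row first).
In row 1, 4 replaces 5 (the leftmost entry greater than 4); 5 is bumped to row 2. 5 is appended to row 2. The new tableau is [[1, 3, 4], [2, 5]].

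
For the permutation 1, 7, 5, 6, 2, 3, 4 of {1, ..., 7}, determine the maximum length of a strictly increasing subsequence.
4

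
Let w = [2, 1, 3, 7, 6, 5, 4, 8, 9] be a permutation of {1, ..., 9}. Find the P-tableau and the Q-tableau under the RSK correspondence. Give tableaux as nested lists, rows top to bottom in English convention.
P = [[1, 3, 4, 8, 9], [2, 5], [6], [7]], Q = [[1, 3, 4, 8, 9], [2, 5], [6], [7]]

Insert each entry of the permutation into P by Schensted row insertion, recording in Q the position of each new cell.

Insert 2: appended to row 1. P = [[2]].
Insert 1: 1 bumps 2 from row 1; 2 starts row 2. P = [[1], [2]].
Insert 3: appended to row 1. P = [[1, 3], [2]].
Insert 7: appended to row 1. P = [[1, 3, 7], [2]].
Insert 6: 6 bumps 7 from row 1; 7 appends to row 2. P = [[1, 3, 6], [2, 7]].
Insert 5: 5 bumps 6 from row 1; 6 bumps 7 from row 2; 7 starts row 3. P = [[1, 3, 5], [2, 6], [7]].
Insert 4: 4 bumps 5 from row 1; 5 bumps 6 from row 2; 6 bumps 7 from row 3; 7 starts row 4. P = [[1, 3, 4], [2, 5], [6], [7]].
Insert 8: appended to row 1. P = [[1, 3, 4, 8], [2, 5], [6], [7]].
Insert 9: appended to row 1. P = [[1, 3, 4, 8, 9], [2, 5], [6], [7]].

So P = [[1, 3, 4, 8, 9], [2, 5], [6], [7]], Q = [[1, 3, 4, 8, 9], [2, 5], [6], [7]].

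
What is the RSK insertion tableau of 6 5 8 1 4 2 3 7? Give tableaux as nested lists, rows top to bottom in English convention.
Insert 6: appended to row 1. P = [[6]].
Insert 5: 5 bumps 6 from row 1; 6 starts row 2. P = [[5], [6]].
Insert 8: appended to row 1. P = [[5, 8], [6]].
Insert 1: 1 bumps 5 from row 1; 5 bumps 6 from row 2; 6 starts row 3. P = [[1, 8], [5], [6]].
Insert 4: 4 bumps 8 from row 1; 8 appends to row 2. P = [[1, 4], [5, 8], [6]].
Insert 2: 2 bumps 4 from row 1; 4 bumps 5 from row 2; 5 bumps 6 from row 3; 6 starts row 4. P = [[1, 2], [4, 8], [5], [6]].
Insert 3: appended to row 1. P = [[1, 2, 3], [4, 8], [5], [6]].
Insert 7: appended to row 1. P = [[1, 2, 3, 7], [4, 8], [5], [6]].

So P = [[1, 2, 3, 7], [4, 8], [5], [6]].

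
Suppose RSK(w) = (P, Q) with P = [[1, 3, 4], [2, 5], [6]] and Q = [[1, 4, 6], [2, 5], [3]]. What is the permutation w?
6 2 1 5 3 4

Reverse the RSK construction: for i from n down to 1, find the cell of Q containing i, remove the entry at that cell from P, and reverse-bump it up through P; the value ejected from row 1 is w(i).

Step i=6: Q has 6 at row 1, column 3; remove that cell from P, ejecting 4. So w(6) = 4. P is now [[1, 3], [2, 5], [6]].
Step i=5: Q has 5 at row 2, column 2; remove 5 from row 2 of P and reverse-bump: 5 enters row 1 and ejects 3. So w(5) = 3. P is now [[1, 5], [2], [6]].
Step i=4: Q has 4 at row 1, column 2; remove that cell from P, ejecting 5. So w(4) = 5. P is now [[1], [2], [6]].
Step i=3: Q has 3 at row 3, column 1; remove 6 from row 3 of P and reverse-bump: 6 enters row 2 and ejects 2; 2 enters row 1 and ejects 1. So w(3) = 1. P is now [[2], [6]].
Step i=2: Q has 2 at row 2, column 1; remove 6 from row 2 of P and reverse-bump: 6 enters row 1 and ejects 2. So w(2) = 2. P is now [[6]].
Step i=1: Q has 1 at row 1, column 1; remove that cell from P, ejecting 6. So w(1) = 6. P is now [].

So w = 6 2 1 5 3 4.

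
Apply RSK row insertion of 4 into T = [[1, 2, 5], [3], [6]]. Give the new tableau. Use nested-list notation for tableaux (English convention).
In row 1, 4 replaces 5 (the leftmost entry greater than 4); 5 is bumped to row 2. 5 is appended to row 2. The new tableau is [[1, 2, 4], [3, 5], [6]].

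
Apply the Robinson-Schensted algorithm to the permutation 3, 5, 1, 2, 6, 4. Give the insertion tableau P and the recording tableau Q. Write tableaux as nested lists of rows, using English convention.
Insert each entry of the permutation into P by Schensted row insertion, recording in Q the position of each new cell.

Insert 3: appended to row 1. P = [[3]], Q = [[1]].
Insert 5: appended to row 1. P = [[3, 5]], Q = [[1, 2]].
Insert 1: 1 bumps 3 from row 1; 3 starts row 2. P = [[1, 5], [3]], Q = [[1, 2], [3]].
Insert 2: 2 bumps 5 from row 1; 5 appends to row 2. P = [[1, 2], [3, 5]], Q = [[1, 2], [3, 4]].
Insert 6: appended to row 1. P = [[1, 2, 6], [3, 5]], Q = [[1, 2, 5], [3, 4]].
Insert 4: 4 bumps 6 from row 1; 6 appends to row 2. P = [[1, 2, 4], [3, 5, 6]], Q = [[1, 2, 5], [3, 4, 6]].

So P = [[1, 2, 4], [3, 5, 6]], Q = [[1, 2, 5], [3, 4, 6]].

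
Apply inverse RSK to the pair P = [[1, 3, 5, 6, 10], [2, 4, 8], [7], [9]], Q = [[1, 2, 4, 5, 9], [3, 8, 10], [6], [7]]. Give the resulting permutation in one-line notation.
2 9 4 7 8 5 1 3 10 6

Reverse RSK: for i = n, n-1, ..., 1, locate i in Q, remove the corresponding corner cell from P, and reverse-bump its entry up through P; the value ejected from row 1 is w(i).

So w = 2 9 4 7 8 5 1 3 10 6.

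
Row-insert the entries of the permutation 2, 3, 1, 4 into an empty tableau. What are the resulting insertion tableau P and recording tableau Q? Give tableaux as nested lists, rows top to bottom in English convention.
P = [[1, 3, 4], [2]], Q = [[1, 2, 4], [3]]

Insert each entry of the permutation into P by Schensted row insertion, recording in Q the position of each new cell.

Insert 2: appended to row 1. P = [[2]].
Insert 3: appended to row 1. P = [[2, 3]].
Insert 1: 1 bumps 2 from row 1; 2 starts row 2. P = [[1, 3], [2]].
Insert 4: appended to row 1. P = [[1, 3, 4], [2]].

So P = [[1, 3, 4], [2]], Q = [[1, 2, 4], [3]].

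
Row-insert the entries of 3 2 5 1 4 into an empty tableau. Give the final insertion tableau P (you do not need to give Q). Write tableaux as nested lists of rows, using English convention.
P = [[1, 4], [2, 5], [3]]

Insert 3: appended to row 1. P = [[3]].
Insert 2: 2 bumps 3 from row 1; 3 starts row 2. P = [[2], [3]].
Insert 5: appended to row 1. P = [[2, 5], [3]].
Insert 1: 1 bumps 2 from row 1; 2 bumps 3 from row 2; 3 starts row 3. P = [[1, 5], [2], [3]].
Insert 4: 4 bumps 5 from row 1; 5 appends to row 2. P = [[1, 4], [2, 5], [3]].

So P = [[1, 4], [2, 5], [3]].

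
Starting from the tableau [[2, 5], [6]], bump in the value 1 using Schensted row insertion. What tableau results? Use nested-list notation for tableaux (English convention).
[[1, 5], [2], [6]]

In row 1, 1 replaces 2 (the leftmost entry greater than 1); 2 is bumped to row 2. In row 2, 2 replaces 6 (the leftmost entry greater than 2); 6 is bumped to row 3. 6 starts a new row 3. The new tableau is [[1, 5], [2], [6]].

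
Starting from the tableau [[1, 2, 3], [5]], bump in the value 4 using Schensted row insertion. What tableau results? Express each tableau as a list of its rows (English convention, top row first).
4 is larger than every entry of row 1, so it is appended to row 1. The new tableau is [[1, 2, 3, 4], [5]].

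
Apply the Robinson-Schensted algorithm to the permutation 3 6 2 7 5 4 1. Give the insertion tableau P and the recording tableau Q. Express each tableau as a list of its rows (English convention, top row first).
P = [[1, 4, 7], [2, 5], [3], [6]], Q = [[1, 2, 4], [3, 5], [6], [7]]

Insert each entry of the permutation into P by Schensted row insertion, recording in Q the position of each new cell.

Insert 3: appended to row 1. P = [[3]].
Insert 6: appended to row 1. P = [[3, 6]].
Insert 2: 2 bumps 3 from row 1; 3 starts row 2. P = [[2, 6], [3]].
Insert 7: appended to row 1. P = [[2, 6, 7], [3]].
Insert 5: 5 bumps 6 from row 1; 6 appends to row 2. P = [[2, 5, 7], [3, 6]].
Insert 4: 4 bumps 5 from row 1; 5 bumps 6 from row 2; 6 starts row 3. P = [[2, 4, 7], [3, 5], [6]].
Insert 1: 1 bumps 2 from row 1; 2 bumps 3 from row 2; 3 bumps 6 from row 3; 6 starts row 4. P = [[1, 4, 7], [2, 5], [3], [6]].

So P = [[1, 4, 7], [2, 5], [3], [6]], Q = [[1, 2, 4], [3, 5], [6], [7]].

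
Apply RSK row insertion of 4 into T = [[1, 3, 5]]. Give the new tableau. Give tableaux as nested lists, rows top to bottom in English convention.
In row 1, 4 replaces 5 (the leftmost entry greater than 4); 5 is bumped to row 2. 5 starts a new row 2. The new tableau is [[1, 3, 4], [5]].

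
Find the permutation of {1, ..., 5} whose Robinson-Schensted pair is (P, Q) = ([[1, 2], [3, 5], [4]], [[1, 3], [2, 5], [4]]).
Reverse the RSK construction: for i from n down to 1, find the cell of Q containing i, remove the entry at that cell from P, and reverse-bump it up through P; the value ejected from row 1 is w(i).

Step i=5: Q has 5 at row 2, column 2; remove 5 from row 2 of P and reverse-bump: 5 enters row 1 and ejects 2. So w(5) = 2. P is now [[1, 5], [3], [4]].
Step i=4: Q has 4 at row 3, column 1; remove 4 from row 3 of P and reverse-bump: 4 enters row 2 and ejects 3; 3 enters row 1 and ejects 1. So w(4) = 1. P is now [[3, 5], [4]].
Step i=3: Q has 3 at row 1, column 2; remove that cell from P, ejecting 5. So w(3) = 5. P is now [[3], [4]].
Step i=2: Q has 2 at row 2, column 1; remove 4 from row 2 of P and reverse-bump: 4 enters row 1 and ejects 3. So w(2) = 3. P is now [[4]].
Step i=1: Q has 1 at row 1, column 1; remove that cell from P, ejecting 4. So w(1) = 4. P is now [].

So w = 4 3 5 1 2.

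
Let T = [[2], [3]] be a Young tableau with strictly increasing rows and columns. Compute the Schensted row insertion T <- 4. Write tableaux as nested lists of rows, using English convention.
4 is larger than every entry of row 1, so it is appended to row 1. The new tableau is [[2, 4], [3]].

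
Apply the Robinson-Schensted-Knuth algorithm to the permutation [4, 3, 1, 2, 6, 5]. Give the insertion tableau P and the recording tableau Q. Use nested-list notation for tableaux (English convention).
Insert each entry of the permutation into P by Schensted row insertion, recording in Q the position of each new cell.

After inserting 4: P = [[4]].
After inserting 3: P = [[3], [4]].
After inserting 1: P = [[1], [3], [4]].
After inserting 2: P = [[1, 2], [3], [4]].
After inserting 6: P = [[1, 2, 6], [3], [4]].
After inserting 5: P = [[1, 2, 5], [3, 6], [4]].

So P = [[1, 2, 5], [3, 6], [4]], Q = [[1, 4, 5], [2, 6], [3]].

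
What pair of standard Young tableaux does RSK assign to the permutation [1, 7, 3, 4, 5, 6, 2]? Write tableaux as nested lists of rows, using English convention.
Insert each entry of the permutation into P by Schensted row insertion, recording in Q the position of each new cell.

Insert 1: appended to row 1. P = [[1]], Q = [[1]].
Insert 7: appended to row 1. P = [[1, 7]], Q = [[1, 2]].
Insert 3: 3 bumps 7 from row 1; 7 starts row 2. P = [[1, 3], [7]], Q = [[1, 2], [3]].
Insert 4: appended to row 1. P = [[1, 3, 4], [7]], Q = [[1, 2, 4], [3]].
Insert 5: appended to row 1. P = [[1, 3, 4, 5], [7]], Q = [[1, 2, 4, 5], [3]].
Insert 6: appended to row 1. P = [[1, 3, 4, 5, 6], [7]], Q = [[1, 2, 4, 5, 6], [3]].
Insert 2: 2 bumps 3 from row 1; 3 bumps 7 from row 2; 7 starts row 3. P = [[1, 2, 4, 5, 6], [3], [7]], Q = [[1, 2, 4, 5, 6], [3], [7]].

So P = [[1, 2, 4, 5, 6], [3], [7]], Q = [[1, 2, 4, 5, 6], [3], [7]].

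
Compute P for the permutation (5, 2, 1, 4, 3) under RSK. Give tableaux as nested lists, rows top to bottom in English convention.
P = [[1, 3], [2, 4], [5]]

Insert 5: appended to row 1. P = [[5]].
Insert 2: 2 bumps 5 from row 1; 5 starts row 2. P = [[2], [5]].
Insert 1: 1 bumps 2 from row 1; 2 bumps 5 from row 2; 5 starts row 3. P = [[1], [2], [5]].
Insert 4: appended to row 1. P = [[1, 4], [2], [5]].
Insert 3: 3 bumps 4 from row 1; 4 appends to row 2. P = [[1, 3], [2, 4], [5]].

So P = [[1, 3], [2, 4], [5]].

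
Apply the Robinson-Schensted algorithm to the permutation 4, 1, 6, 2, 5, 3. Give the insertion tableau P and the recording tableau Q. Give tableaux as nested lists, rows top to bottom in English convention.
Insert each entry of the permutation into P by Schensted row insertion, recording in Q the position of each new cell.

Insert 4: appended to row 1. P = [[4]].
Insert 1: 1 bumps 4 from row 1; 4 starts row 2. P = [[1], [4]].
Insert 6: appended to row 1. P = [[1, 6], [4]].
Insert 2: 2 bumps 6 from row 1; 6 appends to row 2. P = [[1, 2], [4, 6]].
Insert 5: appended to row 1. P = [[1, 2, 5], [4, 6]].
Insert 3: 3 bumps 5 from row 1; 5 bumps 6 from row 2; 6 starts row 3. P = [[1, 2, 3], [4, 5], [6]].

So P = [[1, 2, 3], [4, 5], [6]], Q = [[1, 3, 5], [2, 4], [6]].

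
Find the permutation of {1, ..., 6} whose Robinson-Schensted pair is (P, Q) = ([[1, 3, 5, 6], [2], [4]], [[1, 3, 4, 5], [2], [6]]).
Reverse the RSK construction: for i from n down to 1, find the cell of Q containing i, remove the entry at that cell from P, and reverse-bump it up through P; the value ejected from row 1 is w(i).

Step i=6: Q has 6 at row 3, column 1; remove 4 from row 3 of P and reverse-bump: 4 enters row 2 and ejects 2; 2 enters row 1 and ejects 1. So w(6) = 1. P is now [[2, 3, 5, 6], [4]].
Step i=5: Q has 5 at row 1, column 4; remove that cell from P, ejecting 6. So w(5) = 6. P is now [[2, 3, 5], [4]].
Step i=4: Q has 4 at row 1, column 3; remove that cell from P, ejecting 5. So w(4) = 5. P is now [[2, 3], [4]].
Step i=3: Q has 3 at row 1, column 2; remove that cell from P, ejecting 3. So w(3) = 3. P is now [[2], [4]].
Step i=2: Q has 2 at row 2, column 1; remove 4 from row 2 of P and reverse-bump: 4 enters row 1 and ejects 2. So w(2) = 2. P is now [[4]].
Step i=1: Q has 1 at row 1, column 1; remove that cell from P, ejecting 4. So w(1) = 4. P is now [].

So w = 4 2 3 5 6 1.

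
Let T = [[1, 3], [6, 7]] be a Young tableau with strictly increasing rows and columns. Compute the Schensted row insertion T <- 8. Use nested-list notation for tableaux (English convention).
8 is larger than every entry of row 1, so it is appended to row 1. The new tableau is [[1, 3, 8], [6, 7]].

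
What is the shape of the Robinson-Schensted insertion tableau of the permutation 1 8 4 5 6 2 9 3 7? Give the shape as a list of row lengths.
Row-insert each entry into an empty tableau.

After inserting 1: P = [[1]].
After inserting 8: P = [[1, 8]].
After inserting 4: P = [[1, 4], [8]].
After inserting 5: P = [[1, 4, 5], [8]].
After inserting 6: P = [[1, 4, 5, 6], [8]].
After inserting 2: P = [[1, 2, 5, 6], [4], [8]].
After inserting 9: P = [[1, 2, 5, 6, 9], [4], [8]].
After inserting 3: P = [[1, 2, 3, 6, 9], [4, 5], [8]].
After inserting 7: P = [[1, 2, 3, 6, 7], [4, 5, 9], [8]].

The final insertion tableau P = [[1, 2, 3, 6, 7], [4, 5, 9], [8]] has shape [5, 3, 1].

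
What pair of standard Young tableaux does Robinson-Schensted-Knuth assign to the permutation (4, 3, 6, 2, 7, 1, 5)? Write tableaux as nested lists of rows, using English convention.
Insert each entry of the permutation into P by Schensted row insertion, recording in Q the position of each new cell.

Insert 4: appended to row 1. P = [[4]], Q = [[1]].
Insert 3: 3 bumps 4 from row 1; 4 starts row 2. P = [[3], [4]], Q = [[1], [2]].
Insert 6: appended to row 1. P = [[3, 6], [4]], Q = [[1, 3], [2]].
Insert 2: 2 bumps 3 from row 1; 3 bumps 4 from row 2; 4 starts row 3. P = [[2, 6], [3], [4]], Q = [[1, 3], [2], [4]].
Insert 7: appended to row 1. P = [[2, 6, 7], [3], [4]], Q = [[1, 3, 5], [2], [4]].
Insert 1: 1 bumps 2 from row 1; 2 bumps 3 from row 2; 3 bumps 4 from row 3; 4 starts row 4. P = [[1, 6, 7], [2], [3], [4]], Q = [[1, 3, 5], [2], [4], [6]].
Insert 5: 5 bumps 6 from row 1; 6 appends to row 2. P = [[1, 5, 7], [2, 6], [3], [4]], Q = [[1, 3, 5], [2, 7], [4], [6]].

So P = [[1, 5, 7], [2, 6], [3], [4]], Q = [[1, 3, 5], [2, 7], [4], [6]].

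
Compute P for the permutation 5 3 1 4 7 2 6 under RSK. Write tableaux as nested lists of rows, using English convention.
Insert 5: appended to row 1. P = [[5]].
Insert 3: 3 bumps 5 from row 1; 5 starts row 2. P = [[3], [5]].
Insert 1: 1 bumps 3 from row 1; 3 bumps 5 from row 2; 5 starts row 3. P = [[1], [3], [5]].
Insert 4: appended to row 1. P = [[1, 4], [3], [5]].
Insert 7: appended to row 1. P = [[1, 4, 7], [3], [5]].
Insert 2: 2 bumps 4 from row 1; 4 appends to row 2. P = [[1, 2, 7], [3, 4], [5]].
Insert 6: 6 bumps 7 from row 1; 7 appends to row 2. P = [[1, 2, 6], [3, 4, 7], [5]].

So P = [[1, 2, 6], [3, 4, 7], [5]].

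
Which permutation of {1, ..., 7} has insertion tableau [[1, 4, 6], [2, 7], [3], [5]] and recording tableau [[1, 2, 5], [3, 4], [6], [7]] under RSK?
Reverse the RSK construction: for i from n down to 1, find the cell of Q containing i, remove the entry at that cell from P, and reverse-bump it up through P; the value ejected from row 1 is w(i).

Step i=7: Q has 7 at row 4, column 1; remove 5 from row 4 of P and reverse-bump: 5 enters row 3 and ejects 3; 3 enters row 2 and ejects 2; 2 enters row 1 and ejects 1. So w(7) = 1. P is now [[2, 4, 6], [3, 7], [5]].
Step i=6: Q has 6 at row 3, column 1; remove 5 from row 3 of P and reverse-bump: 5 enters row 2 and ejects 3; 3 enters row 1 and ejects 2. So w(6) = 2. P is now [[3, 4, 6], [5, 7]].
Step i=5: Q has 5 at row 1, column 3; remove that cell from P, ejecting 6. So w(5) = 6. P is now [[3, 4], [5, 7]].
Step i=4: Q has 4 at row 2, column 2; remove 7 from row 2 of P and reverse-bump: 7 enters row 1 and ejects 4. So w(4) = 4. P is now [[3, 7], [5]].
Step i=3: Q has 3 at row 2, column 1; remove 5 from row 2 of P and reverse-bump: 5 enters row 1 and ejects 3. So w(3) = 3. P is now [[5, 7]].
Step i=2: Q has 2 at row 1, column 2; remove that cell from P, ejecting 7. So w(2) = 7. P is now [[5]].
Step i=1: Q has 1 at row 1, column 1; remove that cell from P, ejecting 5. So w(1) = 5. P is now [].

So w = 5 7 3 4 6 2 1.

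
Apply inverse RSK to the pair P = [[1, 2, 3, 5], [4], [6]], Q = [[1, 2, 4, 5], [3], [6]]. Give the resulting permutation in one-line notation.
1 6 2 4 5 3

Reverse the RSK construction: for i from n down to 1, find the cell of Q containing i, remove the entry at that cell from P, and reverse-bump it up through P; the value ejected from row 1 is w(i).

Step i=6: Q has 6 at row 3, column 1; remove 6 from row 3 of P and reverse-bump: 6 enters row 2 and ejects 4; 4 enters row 1 and ejects 3. So w(6) = 3. P is now [[1, 2, 4, 5], [6]].
Step i=5: Q has 5 at row 1, column 4; remove that cell from P, ejecting 5. So w(5) = 5. P is now [[1, 2, 4], [6]].
Step i=4: Q has 4 at row 1, column 3; remove that cell from P, ejecting 4. So w(4) = 4. P is now [[1, 2], [6]].
Step i=3: Q has 3 at row 2, column 1; remove 6 from row 2 of P and reverse-bump: 6 enters row 1 and ejects 2. So w(3) = 2. P is now [[1, 6]].
Step i=2: Q has 2 at row 1, column 2; remove that cell from P, ejecting 6. So w(2) = 6. P is now [[1]].
Step i=1: Q has 1 at row 1, column 1; remove that cell from P, ejecting 1. So w(1) = 1. P is now [].

So w = 1 6 2 4 5 3.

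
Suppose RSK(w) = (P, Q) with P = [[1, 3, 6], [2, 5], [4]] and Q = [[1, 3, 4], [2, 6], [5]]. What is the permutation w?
Reverse the RSK construction: for i from n down to 1, find the cell of Q containing i, remove the entry at that cell from P, and reverse-bump it up through P; the value ejected from row 1 is w(i).

Step i=6: Q has 6 at row 2, column 2; remove 5 from row 2 of P and reverse-bump: 5 enters row 1 and ejects 3. So w(6) = 3. P is now [[1, 5, 6], [2], [4]].
Step i=5: Q has 5 at row 3, column 1; remove 4 from row 3 of P and reverse-bump: 4 enters row 2 and ejects 2; 2 enters row 1 and ejects 1. So w(5) = 1. P is now [[2, 5, 6], [4]].
Step i=4: Q has 4 at row 1, column 3; remove that cell from P, ejecting 6. So w(4) = 6. P is now [[2, 5], [4]].
Step i=3: Q has 3 at row 1, column 2; remove that cell from P, ejecting 5. So w(3) = 5. P is now [[2], [4]].
Step i=2: Q has 2 at row 2, column 1; remove 4 from row 2 of P and reverse-bump: 4 enters row 1 and ejects 2. So w(2) = 2. P is now [[4]].
Step i=1: Q has 1 at row 1, column 1; remove that cell from P, ejecting 4. So w(1) = 4. P is now [].

So w = 4 2 5 6 1 3.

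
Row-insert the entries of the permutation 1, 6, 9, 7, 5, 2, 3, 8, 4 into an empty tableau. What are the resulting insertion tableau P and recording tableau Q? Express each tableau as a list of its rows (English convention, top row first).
P = [[1, 2, 3, 4], [5, 7, 8], [6], [9]], Q = [[1, 2, 3, 8], [4, 7, 9], [5], [6]]

Insert each entry of the permutation into P by Schensted row insertion, recording in Q the position of each new cell.

Insert 1: appended to row 1. P = [[1]].
Insert 6: appended to row 1. P = [[1, 6]].
Insert 9: appended to row 1. P = [[1, 6, 9]].
Insert 7: 7 bumps 9 from row 1; 9 starts row 2. P = [[1, 6, 7], [9]].
Insert 5: 5 bumps 6 from row 1; 6 bumps 9 from row 2; 9 starts row 3. P = [[1, 5, 7], [6], [9]].
Insert 2: 2 bumps 5 from row 1; 5 bumps 6 from row 2; 6 bumps 9 from row 3; 9 starts row 4. P = [[1, 2, 7], [5], [6], [9]].
Insert 3: 3 bumps 7 from row 1; 7 appends to row 2. P = [[1, 2, 3], [5, 7], [6], [9]].
Insert 8: appended to row 1. P = [[1, 2, 3, 8], [5, 7], [6], [9]].
Insert 4: 4 bumps 8 from row 1; 8 appends to row 2. P = [[1, 2, 3, 4], [5, 7, 8], [6], [9]].

So P = [[1, 2, 3, 4], [5, 7, 8], [6], [9]], Q = [[1, 2, 3, 8], [4, 7, 9], [5], [6]].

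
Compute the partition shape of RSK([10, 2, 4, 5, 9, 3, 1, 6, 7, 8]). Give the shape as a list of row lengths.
[6, 2, 1, 1]

RSK row insertion gives P = [[1, 3, 5, 6, 7, 8], [2, 9], [4], [10]], which has shape [6, 2, 1, 1].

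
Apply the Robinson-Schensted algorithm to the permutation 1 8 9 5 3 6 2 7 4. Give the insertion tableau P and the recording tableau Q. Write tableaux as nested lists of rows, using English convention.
P = [[1, 2, 4, 7], [3, 6], [5, 9], [8]], Q = [[1, 2, 3, 8], [4, 6], [5, 9], [7]]

Insert each entry of the permutation into P by Schensted row insertion, recording in Q the position of each new cell.

Insert 1: appended to row 1. P = [[1]].
Insert 8: appended to row 1. P = [[1, 8]].
Insert 9: appended to row 1. P = [[1, 8, 9]].
Insert 5: 5 bumps 8 from row 1; 8 starts row 2. P = [[1, 5, 9], [8]].
Insert 3: 3 bumps 5 from row 1; 5 bumps 8 from row 2; 8 starts row 3. P = [[1, 3, 9], [5], [8]].
Insert 6: 6 bumps 9 from row 1; 9 appends to row 2. P = [[1, 3, 6], [5, 9], [8]].
Insert 2: 2 bumps 3 from row 1; 3 bumps 5 from row 2; 5 bumps 8 from row 3; 8 starts row 4. P = [[1, 2, 6], [3, 9], [5], [8]].
Insert 7: appended to row 1. P = [[1, 2, 6, 7], [3, 9], [5], [8]].
Insert 4: 4 bumps 6 from row 1; 6 bumps 9 from row 2; 9 appends to row 3. P = [[1, 2, 4, 7], [3, 6], [5, 9], [8]].

So P = [[1, 2, 4, 7], [3, 6], [5, 9], [8]], Q = [[1, 2, 3, 8], [4, 6], [5, 9], [7]].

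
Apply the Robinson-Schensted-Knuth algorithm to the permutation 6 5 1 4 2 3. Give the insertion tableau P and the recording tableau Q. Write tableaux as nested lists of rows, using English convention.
P = [[1, 2, 3], [4], [5], [6]], Q = [[1, 4, 6], [2], [3], [5]]

Insert each entry of the permutation into P by Schensted row insertion, recording in Q the position of each new cell.

Insert 6: appended to row 1. P = [[6]], Q = [[1]].
Insert 5: 5 bumps 6 from row 1; 6 starts row 2. P = [[5], [6]], Q = [[1], [2]].
Insert 1: 1 bumps 5 from row 1; 5 bumps 6 from row 2; 6 starts row 3. P = [[1], [5], [6]], Q = [[1], [2], [3]].
Insert 4: appended to row 1. P = [[1, 4], [5], [6]], Q = [[1, 4], [2], [3]].
Insert 2: 2 bumps 4 from row 1; 4 bumps 5 from row 2; 5 bumps 6 from row 3; 6 starts row 4. P = [[1, 2], [4], [5], [6]], Q = [[1, 4], [2], [3], [5]].
Insert 3: appended to row 1. P = [[1, 2, 3], [4], [5], [6]], Q = [[1, 4, 6], [2], [3], [5]].

So P = [[1, 2, 3], [4], [5], [6]], Q = [[1, 4, 6], [2], [3], [5]].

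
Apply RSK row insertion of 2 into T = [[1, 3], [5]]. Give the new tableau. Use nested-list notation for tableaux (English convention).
In row 1, 2 replaces 3 (the leftmost entry greater than 2); 3 is bumped to row 2. In row 2, 3 replaces 5 (the leftmost entry greater than 3); 5 is bumped to row 3. 5 starts a new row 3. The new tableau is [[1, 2], [3], [5]].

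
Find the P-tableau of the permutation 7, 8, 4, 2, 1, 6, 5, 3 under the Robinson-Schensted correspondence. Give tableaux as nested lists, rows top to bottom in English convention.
Insert 7: appended to row 1. P = [[7]].
Insert 8: appended to row 1. P = [[7, 8]].
Insert 4: 4 bumps 7 from row 1; 7 starts row 2. P = [[4, 8], [7]].
Insert 2: 2 bumps 4 from row 1; 4 bumps 7 from row 2; 7 starts row 3. P = [[2, 8], [4], [7]].
Insert 1: 1 bumps 2 from row 1; 2 bumps 4 from row 2; 4 bumps 7 from row 3; 7 starts row 4. P = [[1, 8], [2], [4], [7]].
Insert 6: 6 bumps 8 from row 1; 8 appends to row 2. P = [[1, 6], [2, 8], [4], [7]].
Insert 5: 5 bumps 6 from row 1; 6 bumps 8 from row 2; 8 appends to row 3. P = [[1, 5], [2, 6], [4, 8], [7]].
Insert 3: 3 bumps 5 from row 1; 5 bumps 6 from row 2; 6 bumps 8 from row 3; 8 appends to row 4. P = [[1, 3], [2, 5], [4, 6], [7, 8]].

So P = [[1, 3], [2, 5], [4, 6], [7, 8]].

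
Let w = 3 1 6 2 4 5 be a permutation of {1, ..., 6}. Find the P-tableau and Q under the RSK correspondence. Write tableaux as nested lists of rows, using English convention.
P = [[1, 2, 4, 5], [3, 6]], Q = [[1, 3, 5, 6], [2, 4]]

Insert each entry of the permutation into P by Schensted row insertion, recording in Q the position of each new cell.

Insert 3: appended to row 1. P = [[3]], Q = [[1]].
Insert 1: 1 bumps 3 from row 1; 3 starts row 2. P = [[1], [3]], Q = [[1], [2]].
Insert 6: appended to row 1. P = [[1, 6], [3]], Q = [[1, 3], [2]].
Insert 2: 2 bumps 6 from row 1; 6 appends to row 2. P = [[1, 2], [3, 6]], Q = [[1, 3], [2, 4]].
Insert 4: appended to row 1. P = [[1, 2, 4], [3, 6]], Q = [[1, 3, 5], [2, 4]].
Insert 5: appended to row 1. P = [[1, 2, 4, 5], [3, 6]], Q = [[1, 3, 5, 6], [2, 4]].

So P = [[1, 2, 4, 5], [3, 6]], Q = [[1, 3, 5, 6], [2, 4]].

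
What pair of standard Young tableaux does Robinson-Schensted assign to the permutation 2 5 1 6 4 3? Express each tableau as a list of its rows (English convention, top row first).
P = [[1, 3, 6], [2, 4], [5]], Q = [[1, 2, 4], [3, 5], [6]]

Insert each entry of the permutation into P by Schensted row insertion, recording in Q the position of each new cell.

Insert 2: appended to row 1. P = [[2]], Q = [[1]].
Insert 5: appended to row 1. P = [[2, 5]], Q = [[1, 2]].
Insert 1: 1 bumps 2 from row 1; 2 starts row 2. P = [[1, 5], [2]], Q = [[1, 2], [3]].
Insert 6: appended to row 1. P = [[1, 5, 6], [2]], Q = [[1, 2, 4], [3]].
Insert 4: 4 bumps 5 from row 1; 5 appends to row 2. P = [[1, 4, 6], [2, 5]], Q = [[1, 2, 4], [3, 5]].
Insert 3: 3 bumps 4 from row 1; 4 bumps 5 from row 2; 5 starts row 3. P = [[1, 3, 6], [2, 4], [5]], Q = [[1, 2, 4], [3, 5], [6]].

So P = [[1, 3, 6], [2, 4], [5]], Q = [[1, 2, 4], [3, 5], [6]].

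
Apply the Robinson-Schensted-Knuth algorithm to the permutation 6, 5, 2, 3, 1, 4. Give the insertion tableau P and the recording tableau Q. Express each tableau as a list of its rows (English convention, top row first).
Insert each entry of the permutation into P by Schensted row insertion, recording in Q the position of each new cell.

Insert 6: appended to row 1. P = [[6]].
Insert 5: 5 bumps 6 from row 1; 6 starts row 2. P = [[5], [6]].
Insert 2: 2 bumps 5 from row 1; 5 bumps 6 from row 2; 6 starts row 3. P = [[2], [5], [6]].
Insert 3: appended to row 1. P = [[2, 3], [5], [6]].
Insert 1: 1 bumps 2 from row 1; 2 bumps 5 from row 2; 5 bumps 6 from row 3; 6 starts row 4. P = [[1, 3], [2], [5], [6]].
Insert 4: appended to row 1. P = [[1, 3, 4], [2], [5], [6]].

So P = [[1, 3, 4], [2], [5], [6]], Q = [[1, 4, 6], [2], [3], [5]].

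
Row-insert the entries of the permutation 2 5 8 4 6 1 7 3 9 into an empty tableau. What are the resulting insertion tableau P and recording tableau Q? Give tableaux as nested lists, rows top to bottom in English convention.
P = [[1, 3, 6, 7, 9], [2, 4], [5, 8]], Q = [[1, 2, 3, 7, 9], [4, 5], [6, 8]]

Insert each entry of the permutation into P by Schensted row insertion, recording in Q the position of each new cell.

Insert 2: appended to row 1. P = [[2]].
Insert 5: appended to row 1. P = [[2, 5]].
Insert 8: appended to row 1. P = [[2, 5, 8]].
Insert 4: 4 bumps 5 from row 1; 5 starts row 2. P = [[2, 4, 8], [5]].
Insert 6: 6 bumps 8 from row 1; 8 appends to row 2. P = [[2, 4, 6], [5, 8]].
Insert 1: 1 bumps 2 from row 1; 2 bumps 5 from row 2; 5 starts row 3. P = [[1, 4, 6], [2, 8], [5]].
Insert 7: appended to row 1. P = [[1, 4, 6, 7], [2, 8], [5]].
Insert 3: 3 bumps 4 from row 1; 4 bumps 8 from row 2; 8 appends to row 3. P = [[1, 3, 6, 7], [2, 4], [5, 8]].
Insert 9: appended to row 1. P = [[1, 3, 6, 7, 9], [2, 4], [5, 8]].

So P = [[1, 3, 6, 7, 9], [2, 4], [5, 8]], Q = [[1, 2, 3, 7, 9], [4, 5], [6, 8]].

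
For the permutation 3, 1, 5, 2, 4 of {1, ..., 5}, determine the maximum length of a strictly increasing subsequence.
3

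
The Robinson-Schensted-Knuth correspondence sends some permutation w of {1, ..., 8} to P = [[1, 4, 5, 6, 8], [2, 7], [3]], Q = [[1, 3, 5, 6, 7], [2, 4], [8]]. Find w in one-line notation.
Reverse the RSK construction: for i from n down to 1, find the cell of Q containing i, remove the entry at that cell from P, and reverse-bump it up through P; the value ejected from row 1 is w(i).

Step i=8: Q has 8 at row 3, column 1; remove 3 from row 3 of P and reverse-bump: 3 enters row 2 and ejects 2; 2 enters row 1 and ejects 1. So w(8) = 1. P is now [[2, 4, 5, 6, 8], [3, 7]].
Step i=7: Q has 7 at row 1, column 5; remove that cell from P, ejecting 8. So w(7) = 8. P is now [[2, 4, 5, 6], [3, 7]].
Step i=6: Q has 6 at row 1, column 4; remove that cell from P, ejecting 6. So w(6) = 6. P is now [[2, 4, 5], [3, 7]].
Step i=5: Q has 5 at row 1, column 3; remove that cell from P, ejecting 5. So w(5) = 5. P is now [[2, 4], [3, 7]].
Step i=4: Q has 4 at row 2, column 2; remove 7 from row 2 of P and reverse-bump: 7 enters row 1 and ejects 4. So w(4) = 4. P is now [[2, 7], [3]].
Step i=3: Q has 3 at row 1, column 2; remove that cell from P, ejecting 7. So w(3) = 7. P is now [[2], [3]].
Step i=2: Q has 2 at row 2, column 1; remove 3 from row 2 of P and reverse-bump: 3 enters row 1 and ejects 2. So w(2) = 2. P is now [[3]].
Step i=1: Q has 1 at row 1, column 1; remove that cell from P, ejecting 3. So w(1) = 3. P is now [].

So w = 3 2 7 4 5 6 8 1.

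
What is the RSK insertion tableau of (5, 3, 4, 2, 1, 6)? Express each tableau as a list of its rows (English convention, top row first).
After inserting 5: P = [[5]].
After inserting 3: P = [[3], [5]].
After inserting 4: P = [[3, 4], [5]].
After inserting 2: P = [[2, 4], [3], [5]].
After inserting 1: P = [[1, 4], [2], [3], [5]].
After inserting 6: P = [[1, 4, 6], [2], [3], [5]].

So P = [[1, 4, 6], [2], [3], [5]].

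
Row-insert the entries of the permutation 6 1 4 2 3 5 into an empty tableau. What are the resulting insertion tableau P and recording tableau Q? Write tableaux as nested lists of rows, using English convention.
Insert each entry of the permutation into P by Schensted row insertion, recording in Q the position of each new cell.

Insert 6: appended to row 1. P = [[6]].
Insert 1: 1 bumps 6 from row 1; 6 starts row 2. P = [[1], [6]].
Insert 4: appended to row 1. P = [[1, 4], [6]].
Insert 2: 2 bumps 4 from row 1; 4 bumps 6 from row 2; 6 starts row 3. P = [[1, 2], [4], [6]].
Insert 3: appended to row 1. P = [[1, 2, 3], [4], [6]].
Insert 5: appended to row 1. P = [[1, 2, 3, 5], [4], [6]].

So P = [[1, 2, 3, 5], [4], [6]], Q = [[1, 3, 5, 6], [2], [4]].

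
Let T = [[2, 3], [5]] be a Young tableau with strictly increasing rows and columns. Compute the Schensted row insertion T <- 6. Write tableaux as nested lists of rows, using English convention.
6 is larger than every entry of row 1, so it is appended to row 1. The new tableau is [[2, 3, 6], [5]].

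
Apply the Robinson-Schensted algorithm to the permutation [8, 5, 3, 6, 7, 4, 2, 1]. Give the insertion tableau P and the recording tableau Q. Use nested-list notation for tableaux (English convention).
P = [[1, 4, 7], [2, 6], [3], [5], [8]], Q = [[1, 4, 5], [2, 6], [3], [7], [8]]

Insert each entry of the permutation into P by Schensted row insertion, recording in Q the position of each new cell.

Insert 8: appended to row 1. P = [[8]], Q = [[1]].
Insert 5: 5 bumps 8 from row 1; 8 starts row 2. P = [[5], [8]], Q = [[1], [2]].
Insert 3: 3 bumps 5 from row 1; 5 bumps 8 from row 2; 8 starts row 3. P = [[3], [5], [8]], Q = [[1], [2], [3]].
Insert 6: appended to row 1. P = [[3, 6], [5], [8]], Q = [[1, 4], [2], [3]].
Insert 7: appended to row 1. P = [[3, 6, 7], [5], [8]], Q = [[1, 4, 5], [2], [3]].
Insert 4: 4 bumps 6 from row 1; 6 appends to row 2. P = [[3, 4, 7], [5, 6], [8]], Q = [[1, 4, 5], [2, 6], [3]].
Insert 2: 2 bumps 3 from row 1; 3 bumps 5 from row 2; 5 bumps 8 from row 3; 8 starts row 4. P = [[2, 4, 7], [3, 6], [5], [8]], Q = [[1, 4, 5], [2, 6], [3], [7]].
Insert 1: 1 bumps 2 from row 1; 2 bumps 3 from row 2; 3 bumps 5 from row 3; 5 bumps 8 from row 4; 8 starts row 5. P = [[1, 4, 7], [2, 6], [3], [5], [8]], Q = [[1, 4, 5], [2, 6], [3], [7], [8]].

So P = [[1, 4, 7], [2, 6], [3], [5], [8]], Q = [[1, 4, 5], [2, 6], [3], [7], [8]].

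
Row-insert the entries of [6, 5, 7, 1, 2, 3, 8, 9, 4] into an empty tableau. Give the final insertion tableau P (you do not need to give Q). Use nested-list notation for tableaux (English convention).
P = [[1, 2, 3, 4, 9], [5, 7, 8], [6]]

Insert 6: appended to row 1. P = [[6]].
Insert 5: 5 bumps 6 from row 1; 6 starts row 2. P = [[5], [6]].
Insert 7: appended to row 1. P = [[5, 7], [6]].
Insert 1: 1 bumps 5 from row 1; 5 bumps 6 from row 2; 6 starts row 3. P = [[1, 7], [5], [6]].
Insert 2: 2 bumps 7 from row 1; 7 appends to row 2. P = [[1, 2], [5, 7], [6]].
Insert 3: appended to row 1. P = [[1, 2, 3], [5, 7], [6]].
Insert 8: appended to row 1. P = [[1, 2, 3, 8], [5, 7], [6]].
Insert 9: appended to row 1. P = [[1, 2, 3, 8, 9], [5, 7], [6]].
Insert 4: 4 bumps 8 from row 1; 8 appends to row 2. P = [[1, 2, 3, 4, 9], [5, 7, 8], [6]].

So P = [[1, 2, 3, 4, 9], [5, 7, 8], [6]].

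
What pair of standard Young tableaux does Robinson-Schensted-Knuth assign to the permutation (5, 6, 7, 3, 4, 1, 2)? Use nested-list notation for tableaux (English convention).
P = [[1, 2, 7], [3, 4], [5, 6]], Q = [[1, 2, 3], [4, 5], [6, 7]]

Insert each entry of the permutation into P by Schensted row insertion, recording in Q the position of each new cell.

Insert 5: appended to row 1. P = [[5]], Q = [[1]].
Insert 6: appended to row 1. P = [[5, 6]], Q = [[1, 2]].
Insert 7: appended to row 1. P = [[5, 6, 7]], Q = [[1, 2, 3]].
Insert 3: 3 bumps 5 from row 1; 5 starts row 2. P = [[3, 6, 7], [5]], Q = [[1, 2, 3], [4]].
Insert 4: 4 bumps 6 from row 1; 6 appends to row 2. P = [[3, 4, 7], [5, 6]], Q = [[1, 2, 3], [4, 5]].
Insert 1: 1 bumps 3 from row 1; 3 bumps 5 from row 2; 5 starts row 3. P = [[1, 4, 7], [3, 6], [5]], Q = [[1, 2, 3], [4, 5], [6]].
Insert 2: 2 bumps 4 from row 1; 4 bumps 6 from row 2; 6 appends to row 3. P = [[1, 2, 7], [3, 4], [5, 6]], Q = [[1, 2, 3], [4, 5], [6, 7]].

So P = [[1, 2, 7], [3, 4], [5, 6]], Q = [[1, 2, 3], [4, 5], [6, 7]].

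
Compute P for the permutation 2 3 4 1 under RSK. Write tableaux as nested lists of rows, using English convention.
P = [[1, 3, 4], [2]]

Insert 2: appended to row 1. P = [[2]].
Insert 3: appended to row 1. P = [[2, 3]].
Insert 4: appended to row 1. P = [[2, 3, 4]].
Insert 1: 1 bumps 2 from row 1; 2 starts row 2. P = [[1, 3, 4], [2]].

So P = [[1, 3, 4], [2]].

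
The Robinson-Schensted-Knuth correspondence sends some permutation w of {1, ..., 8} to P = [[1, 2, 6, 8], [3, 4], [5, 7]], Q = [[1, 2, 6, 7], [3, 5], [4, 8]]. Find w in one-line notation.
Reverse the RSK construction: for i from n down to 1, find the cell of Q containing i, remove the entry at that cell from P, and reverse-bump it up through P; the value ejected from row 1 is w(i).

Step i=8: Q has 8 at row 3, column 2; remove 7 from row 3 of P and reverse-bump: 7 enters row 2 and ejects 4; 4 enters row 1 and ejects 2. So w(8) = 2. P is now [[1, 4, 6, 8], [3, 7], [5]].
Step i=7: Q has 7 at row 1, column 4; remove that cell from P, ejecting 8. So w(7) = 8. P is now [[1, 4, 6], [3, 7], [5]].
Step i=6: Q has 6 at row 1, column 3; remove that cell from P, ejecting 6. So w(6) = 6. P is now [[1, 4], [3, 7], [5]].
Step i=5: Q has 5 at row 2, column 2; remove 7 from row 2 of P and reverse-bump: 7 enters row 1 and ejects 4. So w(5) = 4. P is now [[1, 7], [3], [5]].
Step i=4: Q has 4 at row 3, column 1; remove 5 from row 3 of P and reverse-bump: 5 enters row 2 and ejects 3; 3 enters row 1 and ejects 1. So w(4) = 1. P is now [[3, 7], [5]].
Step i=3: Q has 3 at row 2, column 1; remove 5 from row 2 of P and reverse-bump: 5 enters row 1 and ejects 3. So w(3) = 3. P is now [[5, 7]].
Step i=2: Q has 2 at row 1, column 2; remove that cell from P, ejecting 7. So w(2) = 7. P is now [[5]].
Step i=1: Q has 1 at row 1, column 1; remove that cell from P, ejecting 5. So w(1) = 5. P is now [].

So w = 5 7 3 1 4 6 8 2.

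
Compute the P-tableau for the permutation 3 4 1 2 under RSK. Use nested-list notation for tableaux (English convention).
P = [[1, 2], [3, 4]]

After inserting 3: P = [[3]].
After inserting 4: P = [[3, 4]].
After inserting 1: P = [[1, 4], [3]].
After inserting 2: P = [[1, 2], [3, 4]].

So P = [[1, 2], [3, 4]].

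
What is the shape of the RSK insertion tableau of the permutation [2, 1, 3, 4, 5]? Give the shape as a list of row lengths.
[4, 1]

Row-insert each entry into an empty tableau.

After inserting 2: P = [[2]].
After inserting 1: P = [[1], [2]].
After inserting 3: P = [[1, 3], [2]].
After inserting 4: P = [[1, 3, 4], [2]].
After inserting 5: P = [[1, 3, 4, 5], [2]].

The final insertion tableau P = [[1, 3, 4, 5], [2]] has shape [4, 1].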